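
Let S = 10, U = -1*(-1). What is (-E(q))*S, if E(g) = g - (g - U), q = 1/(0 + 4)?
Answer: -10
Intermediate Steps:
U = 1
q = 1/4 ≈ 0.25000
E(g) = 1 (E(g) = g - (g - 1*1) = g - (g - 1) = g - (-1 + g) = g + (1 - g) = 1)
(-E(q))*S = -1*1*10 = -1*10 = -10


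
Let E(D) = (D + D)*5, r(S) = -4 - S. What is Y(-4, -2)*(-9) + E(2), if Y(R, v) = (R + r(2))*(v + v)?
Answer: -340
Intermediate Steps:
Y(R, v) = 2*v*(-6 + R) (Y(R, v) = (R + (-4 - 1*2))*(v + v) = (R + (-4 - 2))*(2*v) = (R - 6)*(2*v) = (-6 + R)*(2*v) = 2*v*(-6 + R))
E(D) = 10*D (E(D) = (2*D)*5 = 10*D)
Y(-4, -2)*(-9) + E(2) = (2*(-2)*(-6 - 4))*(-9) + 10*2 = (2*(-2)*(-10))*(-9) + 20 = 40*(-9) + 20 = -360 + 20 = -340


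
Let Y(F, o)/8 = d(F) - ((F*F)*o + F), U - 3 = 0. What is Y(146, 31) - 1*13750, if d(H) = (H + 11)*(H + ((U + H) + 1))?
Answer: -4929510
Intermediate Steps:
U = 3 (U = 3 + 0 = 3)
d(H) = (4 + 2*H)*(11 + H) (d(H) = (H + 11)*(H + ((3 + H) + 1)) = (11 + H)*(H + (4 + H)) = (11 + H)*(4 + 2*H) = (4 + 2*H)*(11 + H))
Y(F, o) = 352 + 16*F² + 200*F - 8*o*F² (Y(F, o) = 8*((44 + 2*F² + 26*F) - ((F*F)*o + F)) = 8*((44 + 2*F² + 26*F) - (F²*o + F)) = 8*((44 + 2*F² + 26*F) - (o*F² + F)) = 8*((44 + 2*F² + 26*F) - (F + o*F²)) = 8*((44 + 2*F² + 26*F) + (-F - o*F²)) = 8*(44 + 2*F² + 25*F - o*F²) = 352 + 16*F² + 200*F - 8*o*F²)
Y(146, 31) - 1*13750 = (352 + 16*146² + 200*146 - 8*31*146²) - 1*13750 = (352 + 16*21316 + 29200 - 8*31*21316) - 13750 = (352 + 341056 + 29200 - 5286368) - 13750 = -4915760 - 13750 = -4929510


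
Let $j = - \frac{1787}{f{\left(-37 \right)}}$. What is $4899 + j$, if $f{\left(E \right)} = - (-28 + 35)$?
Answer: $\frac{36080}{7} \approx 5154.3$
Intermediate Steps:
$f{\left(E \right)} = -7$ ($f{\left(E \right)} = \left(-1\right) 7 = -7$)
$j = \frac{1787}{7}$ ($j = - \frac{1787}{-7} = \left(-1787\right) \left(- \frac{1}{7}\right) = \frac{1787}{7} \approx 255.29$)
$4899 + j = 4899 + \frac{1787}{7} = \frac{36080}{7}$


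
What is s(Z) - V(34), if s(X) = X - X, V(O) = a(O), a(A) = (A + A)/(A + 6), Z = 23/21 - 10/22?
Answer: -17/10 ≈ -1.7000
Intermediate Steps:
Z = 148/231 (Z = 23*(1/21) - 10*1/22 = 23/21 - 5/11 = 148/231 ≈ 0.64069)
a(A) = 2*A/(6 + A) (a(A) = (2*A)/(6 + A) = 2*A/(6 + A))
V(O) = 2*O/(6 + O)
s(X) = 0
s(Z) - V(34) = 0 - 2*34/(6 + 34) = 0 - 2*34/40 = 0 - 1*17/10 = 0 - 17/10 = -17/10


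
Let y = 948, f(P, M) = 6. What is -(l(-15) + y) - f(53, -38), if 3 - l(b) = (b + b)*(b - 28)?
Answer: 333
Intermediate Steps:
l(b) = 3 - 2*b*(-28 + b) (l(b) = 3 - (b + b)*(b - 28) = 3 - 2*b*(-28 + b))
-(l(-15) + y) - f(53, -38) = -((3 - 2*(-15)**2 + 56*(-15)) + 948) - 1*6 = -((3 - 2*225 - 840) + 948) - 6 = -((3 - 450 - 840) + 948) - 6 = -(-1287 + 948) - 6 = -1*(-339) - 6 = 339 - 6 = 333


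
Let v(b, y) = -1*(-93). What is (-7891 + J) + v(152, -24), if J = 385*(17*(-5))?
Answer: -40523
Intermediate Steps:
v(b, y) = 93
J = -32725 (J = 385*(-85) = -32725)
(-7891 + J) + v(152, -24) = (-7891 - 32725) + 93 = -40616 + 93 = -40523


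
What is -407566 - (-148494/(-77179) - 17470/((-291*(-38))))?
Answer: -173917807144867/426722691 ≈ -4.0757e+5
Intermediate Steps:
-407566 - (-148494/(-77179) - 17470/((-291*(-38)))) = -407566 - (-148494*(-1/77179) - 17470/11058) = -407566 - (148494/77179 - 17470*1/11058) = -407566 - (148494/77179 - 8735/5529) = -407566 - 1*146864761/426722691 = -407566 - 146864761/426722691 = -173917807144867/426722691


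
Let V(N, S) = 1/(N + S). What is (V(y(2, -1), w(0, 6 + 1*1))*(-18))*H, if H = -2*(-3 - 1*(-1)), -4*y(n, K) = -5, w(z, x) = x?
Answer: -96/11 ≈ -8.7273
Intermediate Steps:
y(n, K) = 5/4 (y(n, K) = -1/4*(-5) = 5/4)
H = 4 (H = -2*(-3 + 1) = -2*(-2) = 4)
(V(y(2, -1), w(0, 6 + 1*1))*(-18))*H = (-18/(5/4 + (6 + 1*1)))*4 = (-18/(5/4 + (6 + 1)))*4 = (-18/(5/4 + 7))*4 = (-18/(33/4))*4 = ((4/33)*(-18))*4 = -24/11*4 = -96/11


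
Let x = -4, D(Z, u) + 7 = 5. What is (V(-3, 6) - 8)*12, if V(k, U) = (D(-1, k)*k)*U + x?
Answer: 288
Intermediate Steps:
D(Z, u) = -2 (D(Z, u) = -7 + 5 = -2)
V(k, U) = -4 - 2*U*k (V(k, U) = (-2*k)*U - 4 = -2*U*k - 4 = -4 - 2*U*k)
(V(-3, 6) - 8)*12 = ((-4 - 2*6*(-3)) - 8)*12 = ((-4 + 36) - 8)*12 = (32 - 8)*12 = 24*12 = 288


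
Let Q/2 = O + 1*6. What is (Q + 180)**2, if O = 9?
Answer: 44100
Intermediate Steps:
Q = 30 (Q = 2*(9 + 1*6) = 2*(9 + 6) = 2*15 = 30)
(Q + 180)**2 = (30 + 180)**2 = 210**2 = 44100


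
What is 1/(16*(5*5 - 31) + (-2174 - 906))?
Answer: -1/3176 ≈ -0.00031486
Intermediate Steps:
1/(16*(5*5 - 31) + (-2174 - 906)) = 1/(16*(25 - 31) - 3080) = 1/(16*(-6) - 3080) = 1/(-96 - 3080) = 1/(-3176) = -1/3176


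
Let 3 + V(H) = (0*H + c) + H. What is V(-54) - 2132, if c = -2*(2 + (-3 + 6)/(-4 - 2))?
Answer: -2192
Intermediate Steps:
c = -3 (c = -2*(2 + 3/(-6)) = -2*(2 + 3*(-⅙)) = -2*(2 - ½) = -2*3/2 = -3)
V(H) = -6 + H (V(H) = -3 + ((0*H - 3) + H) = -3 + ((0 - 3) + H) = -3 + (-3 + H) = -6 + H)
V(-54) - 2132 = (-6 - 54) - 2132 = -60 - 2132 = -2192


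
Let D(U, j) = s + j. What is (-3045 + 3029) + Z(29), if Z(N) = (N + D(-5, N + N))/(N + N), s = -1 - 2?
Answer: -422/29 ≈ -14.552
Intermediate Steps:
s = -3
D(U, j) = -3 + j
Z(N) = (-3 + 3*N)/(2*N) (Z(N) = (N + (-3 + (N + N)))/(N + N) = (N + (-3 + 2*N))/((2*N)) = (-3 + 3*N)*(1/(2*N)) = (-3 + 3*N)/(2*N))
(-3045 + 3029) + Z(29) = (-3045 + 3029) + (3/2)*(-1 + 29)/29 = -16 + (3/2)*(1/29)*28 = -16 + 42/29 = -422/29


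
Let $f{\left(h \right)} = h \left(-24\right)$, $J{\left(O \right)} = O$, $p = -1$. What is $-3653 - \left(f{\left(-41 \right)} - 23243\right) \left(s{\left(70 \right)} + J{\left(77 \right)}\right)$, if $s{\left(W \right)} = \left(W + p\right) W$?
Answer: $109221260$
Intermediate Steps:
$f{\left(h \right)} = - 24 h$
$s{\left(W \right)} = W \left(-1 + W\right)$ ($s{\left(W \right)} = \left(W - 1\right) W = \left(-1 + W\right) W = W \left(-1 + W\right)$)
$-3653 - \left(f{\left(-41 \right)} - 23243\right) \left(s{\left(70 \right)} + J{\left(77 \right)}\right) = -3653 - \left(\left(-24\right) \left(-41\right) - 23243\right) \left(70 \left(-1 + 70\right) + 77\right) = -3653 - \left(984 - 23243\right) \left(70 \cdot 69 + 77\right) = -3653 - - 22259 \left(4830 + 77\right) = -3653 - \left(-22259\right) 4907 = -3653 - -109224913 = -3653 + 109224913 = 109221260$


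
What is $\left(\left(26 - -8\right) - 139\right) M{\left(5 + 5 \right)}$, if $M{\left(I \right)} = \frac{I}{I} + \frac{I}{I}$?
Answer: $-210$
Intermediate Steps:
$M{\left(I \right)} = 2$ ($M{\left(I \right)} = 1 + 1 = 2$)
$\left(\left(26 - -8\right) - 139\right) M{\left(5 + 5 \right)} = \left(\left(26 - -8\right) - 139\right) 2 = \left(\left(26 + 8\right) - 139\right) 2 = \left(34 - 139\right) 2 = \left(-105\right) 2 = -210$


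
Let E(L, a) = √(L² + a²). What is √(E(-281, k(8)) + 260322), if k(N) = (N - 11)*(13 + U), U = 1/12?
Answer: √(1041288 + 5*√51521)/2 ≈ 510.50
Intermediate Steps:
U = 1/12 ≈ 0.083333
k(N) = -1727/12 + 157*N/12 (k(N) = (N - 11)*(13 + 1/12) = (-11 + N)*(157/12) = -1727/12 + 157*N/12)
√(E(-281, k(8)) + 260322) = √(√((-281)² + (-1727/12 + (157/12)*8)²) + 260322) = √(√(78961 + (-1727/12 + 314/3)²) + 260322) = √(√(78961 + (-157/4)²) + 260322) = √(√(78961 + 24649/16) + 260322) = √(√(1288025/16) + 260322) = √(5*√51521/4 + 260322) = √(260322 + 5*√51521/4)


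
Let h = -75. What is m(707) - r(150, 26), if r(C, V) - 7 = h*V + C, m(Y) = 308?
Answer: 2101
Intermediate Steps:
r(C, V) = 7 + C - 75*V (r(C, V) = 7 + (-75*V + C) = 7 + (C - 75*V) = 7 + C - 75*V)
m(707) - r(150, 26) = 308 - (7 + 150 - 75*26) = 308 - (7 + 150 - 1950) = 308 - 1*(-1793) = 308 + 1793 = 2101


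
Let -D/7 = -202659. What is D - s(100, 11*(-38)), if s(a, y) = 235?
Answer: 1418378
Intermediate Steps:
D = 1418613 (D = -7*(-202659) = 1418613)
D - s(100, 11*(-38)) = 1418613 - 1*235 = 1418613 - 235 = 1418378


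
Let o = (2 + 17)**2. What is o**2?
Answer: 130321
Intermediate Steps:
o = 361 (o = 19**2 = 361)
o**2 = 361**2 = 130321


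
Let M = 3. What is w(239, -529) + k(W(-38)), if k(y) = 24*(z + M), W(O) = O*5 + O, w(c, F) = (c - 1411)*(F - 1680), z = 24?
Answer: 2589596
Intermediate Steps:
w(c, F) = (-1680 + F)*(-1411 + c) (w(c, F) = (-1411 + c)*(-1680 + F) = (-1680 + F)*(-1411 + c))
W(O) = 6*O (W(O) = 5*O + O = 6*O)
k(y) = 648 (k(y) = 24*(24 + 3) = 24*27 = 648)
w(239, -529) + k(W(-38)) = (2370480 - 1680*239 - 1411*(-529) - 529*239) + 648 = (2370480 - 401520 + 746419 - 126431) + 648 = 2588948 + 648 = 2589596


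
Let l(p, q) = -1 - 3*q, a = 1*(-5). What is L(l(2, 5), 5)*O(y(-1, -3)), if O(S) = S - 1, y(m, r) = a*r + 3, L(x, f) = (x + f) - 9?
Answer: -340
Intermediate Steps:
a = -5
L(x, f) = -9 + f + x (L(x, f) = (f + x) - 9 = -9 + f + x)
y(m, r) = 3 - 5*r (y(m, r) = -5*r + 3 = 3 - 5*r)
O(S) = -1 + S
L(l(2, 5), 5)*O(y(-1, -3)) = (-9 + 5 + (-1 - 3*5))*(-1 + (3 - 5*(-3))) = (-9 + 5 + (-1 - 15))*(-1 + (3 + 15)) = (-9 + 5 - 16)*(-1 + 18) = -20*17 = -340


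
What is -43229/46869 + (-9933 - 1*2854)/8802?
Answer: -326605187/137513646 ≈ -2.3751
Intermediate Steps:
-43229/46869 + (-9933 - 1*2854)/8802 = -43229*1/46869 + (-9933 - 2854)*(1/8802) = -43229/46869 - 12787*1/8802 = -43229/46869 - 12787/8802 = -326605187/137513646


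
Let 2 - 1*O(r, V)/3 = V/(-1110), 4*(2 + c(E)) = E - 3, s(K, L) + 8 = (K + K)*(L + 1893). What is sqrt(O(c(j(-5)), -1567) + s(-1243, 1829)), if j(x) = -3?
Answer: I*sqrt(1266721768390)/370 ≈ 3041.9*I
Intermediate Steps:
s(K, L) = -8 + 2*K*(1893 + L) (s(K, L) = -8 + (K + K)*(L + 1893) = -8 + (2*K)*(1893 + L) = -8 + 2*K*(1893 + L))
c(E) = -11/4 + E/4 (c(E) = -2 + (E - 3)/4 = -2 + (-3 + E)/4 = -2 + (-3/4 + E/4) = -11/4 + E/4)
O(r, V) = 6 + V/370 (O(r, V) = 6 - 3*V/(-1110) = 6 - (-1)*V/370 = 6 + V/370)
sqrt(O(c(j(-5)), -1567) + s(-1243, 1829)) = sqrt((6 + (1/370)*(-1567)) + (-8 + 3786*(-1243) + 2*(-1243)*1829)) = sqrt((6 - 1567/370) + (-8 - 4705998 - 4546894)) = sqrt(653/370 - 9252900) = sqrt(-3423572347/370) = I*sqrt(1266721768390)/370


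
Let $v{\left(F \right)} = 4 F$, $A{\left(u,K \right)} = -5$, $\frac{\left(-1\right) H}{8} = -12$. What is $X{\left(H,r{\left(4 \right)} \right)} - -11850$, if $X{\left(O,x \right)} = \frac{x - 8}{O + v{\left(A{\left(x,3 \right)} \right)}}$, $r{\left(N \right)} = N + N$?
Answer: $11850$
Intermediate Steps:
$H = 96$ ($H = \left(-8\right) \left(-12\right) = 96$)
$r{\left(N \right)} = 2 N$
$X{\left(O,x \right)} = \frac{-8 + x}{-20 + O}$ ($X{\left(O,x \right)} = \frac{x - 8}{O + 4 \left(-5\right)} = \frac{-8 + x}{O - 20} = \frac{-8 + x}{-20 + O}$)
$X{\left(H,r{\left(4 \right)} \right)} - -11850 = \frac{-8 + 2 \cdot 4}{-20 + 96} - -11850 = \frac{-8 + 8}{76} + 11850 = \frac{1}{76} \cdot 0 + 11850 = 0 + 11850 = 11850$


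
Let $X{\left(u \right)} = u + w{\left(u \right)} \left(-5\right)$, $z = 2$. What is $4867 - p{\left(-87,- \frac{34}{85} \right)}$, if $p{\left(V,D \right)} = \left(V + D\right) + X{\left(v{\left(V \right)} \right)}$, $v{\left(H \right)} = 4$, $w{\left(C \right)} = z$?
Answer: $\frac{24802}{5} \approx 4960.4$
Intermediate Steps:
$w{\left(C \right)} = 2$
$X{\left(u \right)} = -10 + u$ ($X{\left(u \right)} = u + 2 \left(-5\right) = u - 10 = -10 + u$)
$p{\left(V,D \right)} = -6 + D + V$ ($p{\left(V,D \right)} = \left(V + D\right) + \left(-10 + 4\right) = \left(D + V\right) - 6 = -6 + D + V$)
$4867 - p{\left(-87,- \frac{34}{85} \right)} = 4867 - \left(-6 - \frac{34}{85} - 87\right) = 4867 - \left(-6 - \frac{2}{5} - 87\right) = 4867 - - \frac{467}{5} = 4867 + \frac{467}{5} = \frac{24802}{5}$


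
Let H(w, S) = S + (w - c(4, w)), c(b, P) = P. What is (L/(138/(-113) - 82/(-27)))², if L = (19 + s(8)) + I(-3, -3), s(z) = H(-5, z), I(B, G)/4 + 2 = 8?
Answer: 24211671201/30691600 ≈ 788.87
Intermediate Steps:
H(w, S) = S (H(w, S) = S + (w - w) = S + 0 = S)
I(B, G) = 24 (I(B, G) = -8 + 4*8 = -8 + 32 = 24)
s(z) = z
L = 51 (L = (19 + 8) + 24 = 27 + 24 = 51)
(L/(138/(-113) - 82/(-27)))² = (51/(138/(-113) - 82/(-27)))² = (51/(138*(-1/113) - 82*(-1/27)))² = (51/(-138/113 + 82/27))² = (51/(5540/3051))² = (51*(3051/5540))² = (155601/5540)² = 24211671201/30691600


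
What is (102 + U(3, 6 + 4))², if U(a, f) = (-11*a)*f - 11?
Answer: 57121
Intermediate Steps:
U(a, f) = -11 - 11*a*f (U(a, f) = -11*a*f - 11 = -11 - 11*a*f)
(102 + U(3, 6 + 4))² = (102 + (-11 - 11*3*(6 + 4)))² = (102 + (-11 - 11*3*10))² = (102 + (-11 - 330))² = (102 - 341)² = (-239)² = 57121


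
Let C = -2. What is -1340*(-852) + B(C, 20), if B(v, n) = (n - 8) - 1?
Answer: 1141691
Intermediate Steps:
B(v, n) = -9 + n (B(v, n) = (-8 + n) - 1 = -9 + n)
-1340*(-852) + B(C, 20) = -1340*(-852) + (-9 + 20) = 1141680 + 11 = 1141691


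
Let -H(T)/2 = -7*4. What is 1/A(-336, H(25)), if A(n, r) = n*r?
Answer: -1/18816 ≈ -5.3146e-5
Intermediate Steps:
H(T) = 56 (H(T) = -(-14)*4 = -2*(-28) = 56)
1/A(-336, H(25)) = 1/(-336*56) = 1/(-18816) = -1/18816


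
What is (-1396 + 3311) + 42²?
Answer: 3679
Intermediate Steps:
(-1396 + 3311) + 42² = 1915 + 1764 = 3679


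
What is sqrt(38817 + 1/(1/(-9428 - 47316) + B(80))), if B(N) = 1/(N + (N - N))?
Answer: sqrt(216824993537)/2361 ≈ 197.22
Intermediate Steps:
B(N) = 1/N (B(N) = 1/(N + 0) = 1/N)
sqrt(38817 + 1/(1/(-9428 - 47316) + B(80))) = sqrt(38817 + 1/(1/(-9428 - 47316) + 1/80)) = sqrt(38817 + 1/(1/(-56744) + 1/80)) = sqrt(38817 + 1/(-1/56744 + 1/80)) = sqrt(38817 + 1/(7083/567440)) = sqrt(38817 + 567440/7083) = sqrt(275508251/7083) = sqrt(216824993537)/2361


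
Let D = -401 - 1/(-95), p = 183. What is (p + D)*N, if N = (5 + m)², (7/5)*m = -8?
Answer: -103545/931 ≈ -111.22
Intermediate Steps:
m = -40/7 (m = (5/7)*(-8) = -40/7 ≈ -5.7143)
N = 25/49 (N = (5 - 40/7)² = (-5/7)² = 25/49 ≈ 0.51020)
D = -38094/95 (D = -401 - 1*(-1/95) = -401 + 1/95 = -38094/95 ≈ -400.99)
(p + D)*N = (183 - 38094/95)*(25/49) = -20709/95*25/49 = -103545/931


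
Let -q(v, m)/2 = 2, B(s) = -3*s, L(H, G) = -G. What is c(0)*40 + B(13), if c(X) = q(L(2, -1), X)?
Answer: -199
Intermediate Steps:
q(v, m) = -4 (q(v, m) = -2*2 = -4)
c(X) = -4
c(0)*40 + B(13) = -4*40 - 3*13 = -160 - 39 = -199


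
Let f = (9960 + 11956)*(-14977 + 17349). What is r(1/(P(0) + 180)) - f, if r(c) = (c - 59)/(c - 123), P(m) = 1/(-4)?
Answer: -4597167531199/88433 ≈ -5.1985e+7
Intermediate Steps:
P(m) = -¼
r(c) = (-59 + c)/(-123 + c)
f = 51984752 (f = 21916*2372 = 51984752)
r(1/(P(0) + 180)) - f = (-59 + 1/(-¼ + 180))/(-123 + 1/(-¼ + 180)) - 1*51984752 = (-59 + 1/(719/4))/(-123 + 1/(719/4)) - 51984752 = (-59 + 4/719)/(-123 + 4/719) - 51984752 = -42417/719/(-88433/719) - 51984752 = -719/88433*(-42417/719) - 51984752 = 42417/88433 - 51984752 = -4597167531199/88433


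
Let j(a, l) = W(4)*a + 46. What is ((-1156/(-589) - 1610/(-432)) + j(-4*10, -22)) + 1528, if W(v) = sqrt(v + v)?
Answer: 200974417/127224 - 80*sqrt(2) ≈ 1466.6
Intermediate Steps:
W(v) = sqrt(2)*sqrt(v) (W(v) = sqrt(2*v) = sqrt(2)*sqrt(v))
j(a, l) = 46 + 2*a*sqrt(2) (j(a, l) = (sqrt(2)*sqrt(4))*a + 46 = (sqrt(2)*2)*a + 46 = (2*sqrt(2))*a + 46 = 2*a*sqrt(2) + 46 = 46 + 2*a*sqrt(2))
((-1156/(-589) - 1610/(-432)) + j(-4*10, -22)) + 1528 = ((-1156/(-589) - 1610/(-432)) + (46 + 2*(-4*10)*sqrt(2))) + 1528 = ((-1156*(-1/589) - 1610*(-1/432)) + (46 + 2*(-40)*sqrt(2))) + 1528 = ((1156/589 + 805/216) + (46 - 80*sqrt(2))) + 1528 = (723841/127224 + (46 - 80*sqrt(2))) + 1528 = (6576145/127224 - 80*sqrt(2)) + 1528 = 200974417/127224 - 80*sqrt(2)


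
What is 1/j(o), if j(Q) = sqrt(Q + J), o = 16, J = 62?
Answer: sqrt(78)/78 ≈ 0.11323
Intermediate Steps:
j(Q) = sqrt(62 + Q) (j(Q) = sqrt(Q + 62) = sqrt(62 + Q))
1/j(o) = 1/(sqrt(62 + 16)) = 1/(sqrt(78)) = sqrt(78)/78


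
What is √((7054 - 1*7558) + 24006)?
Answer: √23502 ≈ 153.30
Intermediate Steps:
√((7054 - 1*7558) + 24006) = √((7054 - 7558) + 24006) = √(-504 + 24006) = √23502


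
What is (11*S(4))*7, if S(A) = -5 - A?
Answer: -693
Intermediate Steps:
(11*S(4))*7 = (11*(-5 - 1*4))*7 = (11*(-5 - 4))*7 = (11*(-9))*7 = -99*7 = -693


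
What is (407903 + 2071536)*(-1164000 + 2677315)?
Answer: 3752172230285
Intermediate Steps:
(407903 + 2071536)*(-1164000 + 2677315) = 2479439*1513315 = 3752172230285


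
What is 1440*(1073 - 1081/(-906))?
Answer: 233572560/151 ≈ 1.5468e+6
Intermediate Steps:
1440*(1073 - 1081/(-906)) = 1440*(1073 - 1081*(-1/906)) = 1440*(1073 + 1081/906) = 1440*(973219/906) = 233572560/151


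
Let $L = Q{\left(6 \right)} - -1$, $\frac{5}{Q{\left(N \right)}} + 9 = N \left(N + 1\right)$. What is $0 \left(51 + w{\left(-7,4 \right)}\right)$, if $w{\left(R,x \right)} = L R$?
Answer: $0$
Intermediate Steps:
$Q{\left(N \right)} = \frac{5}{-9 + N \left(1 + N\right)}$ ($Q{\left(N \right)} = \frac{5}{-9 + N \left(N + 1\right)} = \frac{5}{-9 + N \left(1 + N\right)}$)
$L = \frac{38}{33}$ ($L = \frac{5}{-9 + 6 + 6^{2}} - -1 = \frac{5}{-9 + 6 + 36} + 1 = \frac{5}{33} + 1 = \frac{38}{33} \approx 1.1515$)
$w{\left(R,x \right)} = \frac{38 R}{33}$
$0 \left(51 + w{\left(-7,4 \right)}\right) = 0 \left(51 + \frac{38}{33} \left(-7\right)\right) = 0 \left(51 - \frac{266}{33}\right) = 0 \cdot \frac{1417}{33} = 0$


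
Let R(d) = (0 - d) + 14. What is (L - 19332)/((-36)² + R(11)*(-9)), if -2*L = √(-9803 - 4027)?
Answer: -716/47 - I*√13830/2538 ≈ -15.234 - 0.046336*I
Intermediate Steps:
R(d) = 14 - d (R(d) = -d + 14 = 14 - d)
L = -I*√13830/2 (L = -√(-9803 - 4027)/2 = -I*√13830/2 ≈ -58.801*I)
(L - 19332)/((-36)² + R(11)*(-9)) = (-I*√13830/2 - 19332)/((-36)² + (14 - 1*11)*(-9)) = (-19332 - I*√13830/2)/(1296 + (14 - 11)*(-9)) = (-19332 - I*√13830/2)/(1296 + 3*(-9)) = (-19332 - I*√13830/2)/(1296 - 27) = (-19332 - I*√13830/2)/1269 = (-19332 - I*√13830/2)*(1/1269) = -716/47 - I*√13830/2538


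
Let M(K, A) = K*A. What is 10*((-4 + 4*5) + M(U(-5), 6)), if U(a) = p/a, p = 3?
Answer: 124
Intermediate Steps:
U(a) = 3/a
M(K, A) = A*K
10*((-4 + 4*5) + M(U(-5), 6)) = 10*((-4 + 4*5) + 6*(3/(-5))) = 10*((-4 + 20) + 6*(3*(-1/5))) = 10*(16 + 6*(-3/5)) = 10*(16 - 18/5) = 10*(62/5) = 124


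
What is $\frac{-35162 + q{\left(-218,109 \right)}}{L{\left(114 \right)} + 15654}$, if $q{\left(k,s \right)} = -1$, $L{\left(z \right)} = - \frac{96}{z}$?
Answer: $- \frac{668097}{297410} \approx -2.2464$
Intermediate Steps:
$\frac{-35162 + q{\left(-218,109 \right)}}{L{\left(114 \right)} + 15654} = \frac{-35162 - 1}{- \frac{96}{114} + 15654} = - \frac{35163}{\left(-96\right) \frac{1}{114} + 15654} = - \frac{35163}{- \frac{16}{19} + 15654} = - \frac{35163}{\frac{297410}{19}} = \left(-35163\right) \frac{19}{297410} = - \frac{668097}{297410}$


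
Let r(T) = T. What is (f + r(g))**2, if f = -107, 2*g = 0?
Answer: 11449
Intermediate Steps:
g = 0 (g = (1/2)*0 = 0)
(f + r(g))**2 = (-107 + 0)**2 = (-107)**2 = 11449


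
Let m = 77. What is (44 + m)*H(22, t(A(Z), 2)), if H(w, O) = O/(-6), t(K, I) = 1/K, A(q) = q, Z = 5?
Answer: -121/30 ≈ -4.0333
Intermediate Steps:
H(w, O) = -O/6 (H(w, O) = O*(-⅙) = -O/6)
(44 + m)*H(22, t(A(Z), 2)) = (44 + 77)*(-⅙/5) = 121*(-⅙*⅕) = 121*(-1/30) = -121/30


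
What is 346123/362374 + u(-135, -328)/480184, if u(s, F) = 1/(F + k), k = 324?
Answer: 332405272077/348012393632 ≈ 0.95515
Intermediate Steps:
u(s, F) = 1/(324 + F) (u(s, F) = 1/(F + 324) = 1/(324 + F))
346123/362374 + u(-135, -328)/480184 = 346123/362374 + 1/((324 - 328)*480184) = 346123*(1/362374) + (1/480184)/(-4) = 346123/362374 - ¼*1/480184 = 346123/362374 - 1/1920736 = 332405272077/348012393632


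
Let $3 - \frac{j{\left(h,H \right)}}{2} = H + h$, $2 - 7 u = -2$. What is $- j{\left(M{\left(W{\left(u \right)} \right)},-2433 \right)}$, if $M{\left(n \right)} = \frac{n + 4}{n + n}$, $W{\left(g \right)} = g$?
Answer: $-4864$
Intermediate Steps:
$u = \frac{4}{7}$ ($u = \frac{2}{7} - - \frac{2}{7} = \frac{2}{7} + \frac{2}{7} = \frac{4}{7} \approx 0.57143$)
$M{\left(n \right)} = \frac{4 + n}{2 n}$
$j{\left(h,H \right)} = 6 - 2 H - 2 h$ ($j{\left(h,H \right)} = 6 - 2 \left(H + h\right) = 6 - \left(2 H + 2 h\right) = 6 - 2 H - 2 h$)
$- j{\left(M{\left(W{\left(u \right)} \right)},-2433 \right)} = - (6 - -4866 - 2 \frac{4 + \frac{4}{7}}{2 \cdot \frac{4}{7}}) = - (6 + 4866 - 2 \cdot \frac{1}{2} \cdot \frac{7}{4} \cdot \frac{32}{7}) = - (6 + 4866 - 8) = \left(-1\right) 4864 = -4864$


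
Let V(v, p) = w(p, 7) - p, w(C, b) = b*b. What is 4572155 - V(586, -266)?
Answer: 4571840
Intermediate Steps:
w(C, b) = b²
V(v, p) = 49 - p (V(v, p) = 7² - p = 49 - p)
4572155 - V(586, -266) = 4572155 - (49 - 1*(-266)) = 4572155 - (49 + 266) = 4572155 - 1*315 = 4572155 - 315 = 4571840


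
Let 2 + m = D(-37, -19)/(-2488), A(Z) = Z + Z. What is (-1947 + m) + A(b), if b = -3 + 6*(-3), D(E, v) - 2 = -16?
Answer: -2476797/1244 ≈ -1991.0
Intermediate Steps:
D(E, v) = -14 (D(E, v) = 2 - 16 = -14)
b = -21 (b = -3 - 18 = -21)
A(Z) = 2*Z
m = -2481/1244 (m = -2 - 14/(-2488) = -2 - 14*(-1/2488) = -2 + 7/1244 = -2481/1244 ≈ -1.9944)
(-1947 + m) + A(b) = (-1947 - 2481/1244) + 2*(-21) = -2424549/1244 - 42 = -2476797/1244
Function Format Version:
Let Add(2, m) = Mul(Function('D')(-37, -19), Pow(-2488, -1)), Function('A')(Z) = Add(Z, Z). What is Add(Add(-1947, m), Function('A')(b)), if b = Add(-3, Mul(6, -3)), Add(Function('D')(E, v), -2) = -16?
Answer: Rational(-2476797, 1244) ≈ -1991.0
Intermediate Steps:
Function('D')(E, v) = -14 (Function('D')(E, v) = Add(2, -16) = -14)
b = -21 (b = Add(-3, -18) = -21)
Function('A')(Z) = Mul(2, Z)
m = Rational(-2481, 1244) (m = Add(-2, Mul(-14, Pow(-2488, -1))) = Add(-2, Mul(-14, Rational(-1, 2488))) = Add(-2, Rational(7, 1244)) = Rational(-2481, 1244) ≈ -1.9944)
Add(Add(-1947, m), Function('A')(b)) = Add(Add(-1947, Rational(-2481, 1244)), Mul(2, -21)) = Add(Rational(-2424549, 1244), -42) = Rational(-2476797, 1244)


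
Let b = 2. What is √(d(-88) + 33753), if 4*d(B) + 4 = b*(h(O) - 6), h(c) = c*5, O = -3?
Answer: √134966/2 ≈ 183.69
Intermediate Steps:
h(c) = 5*c
d(B) = -23/2 (d(B) = -1 + (2*(5*(-3) - 6))/4 = -1 + (2*(-15 - 6))/4 = -1 + (2*(-21))/4 = -1 + (¼)*(-42) = -1 - 21/2 = -23/2)
√(d(-88) + 33753) = √(-23/2 + 33753) = √(67483/2) = √134966/2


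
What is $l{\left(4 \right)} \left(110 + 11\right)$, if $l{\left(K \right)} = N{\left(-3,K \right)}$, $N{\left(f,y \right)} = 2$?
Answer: $242$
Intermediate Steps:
$l{\left(K \right)} = 2$
$l{\left(4 \right)} \left(110 + 11\right) = 2 \left(110 + 11\right) = 2 \cdot 121 = 242$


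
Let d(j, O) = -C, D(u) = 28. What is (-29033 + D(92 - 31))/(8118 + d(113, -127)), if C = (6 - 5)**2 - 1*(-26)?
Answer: -29005/8091 ≈ -3.5848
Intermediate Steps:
C = 27 (C = 1**2 + 26 = 1 + 26 = 27)
d(j, O) = -27 (d(j, O) = -1*27 = -27)
(-29033 + D(92 - 31))/(8118 + d(113, -127)) = (-29033 + 28)/(8118 - 27) = -29005/8091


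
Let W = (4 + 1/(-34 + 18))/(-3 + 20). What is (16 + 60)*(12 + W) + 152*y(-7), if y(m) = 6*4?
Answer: 311277/68 ≈ 4577.6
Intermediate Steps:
W = 63/272 (W = (4 + 1/(-16))/17 = (4 - 1/16)*(1/17) = (63/16)*(1/17) = 63/272 ≈ 0.23162)
y(m) = 24
(16 + 60)*(12 + W) + 152*y(-7) = (16 + 60)*(12 + 63/272) + 152*24 = 76*(3327/272) + 3648 = 63213/68 + 3648 = 311277/68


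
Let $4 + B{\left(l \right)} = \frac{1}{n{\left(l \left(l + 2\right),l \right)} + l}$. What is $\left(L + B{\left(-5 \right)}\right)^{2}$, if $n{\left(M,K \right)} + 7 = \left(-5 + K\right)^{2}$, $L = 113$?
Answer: $\frac{92025649}{7744} \approx 11883.0$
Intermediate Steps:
$n{\left(M,K \right)} = -7 + \left(-5 + K\right)^{2}$
$B{\left(l \right)} = -4 + \frac{1}{-7 + l + \left(-5 + l\right)^{2}}$ ($B{\left(l \right)} = -4 + \frac{1}{\left(-7 + \left(-5 + l\right)^{2}\right) + l} = -4 + \frac{1}{-7 + l + \left(-5 + l\right)^{2}}$)
$\left(L + B{\left(-5 \right)}\right)^{2} = \left(113 + \frac{-71 - 4 \left(-5\right)^{2} + 36 \left(-5\right)}{18 + \left(-5\right)^{2} - -45}\right)^{2} = \left(113 + \frac{-71 - 100 - 180}{18 + 25 + 45}\right)^{2} = \left(113 + \frac{-71 - 100 - 180}{88}\right)^{2} = \left(113 + \frac{1}{88} \left(-351\right)\right)^{2} = \left(113 - \frac{351}{88}\right)^{2} = \left(\frac{9593}{88}\right)^{2} = \frac{92025649}{7744}$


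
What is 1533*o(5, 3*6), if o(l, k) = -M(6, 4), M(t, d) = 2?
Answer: -3066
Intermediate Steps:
o(l, k) = -2 (o(l, k) = -1*2 = -2)
1533*o(5, 3*6) = 1533*(-2) = -3066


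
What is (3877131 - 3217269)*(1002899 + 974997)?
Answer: 1305138410352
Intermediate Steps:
(3877131 - 3217269)*(1002899 + 974997) = 659862*1977896 = 1305138410352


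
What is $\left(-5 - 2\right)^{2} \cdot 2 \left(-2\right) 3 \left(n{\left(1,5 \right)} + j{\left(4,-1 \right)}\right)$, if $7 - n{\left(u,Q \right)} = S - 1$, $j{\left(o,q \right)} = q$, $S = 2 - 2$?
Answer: $-4116$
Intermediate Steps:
$S = 0$ ($S = 2 - 2 = 0$)
$n{\left(u,Q \right)} = 8$ ($n{\left(u,Q \right)} = 7 - \left(0 - 1\right) = 7 - -1 = 7 + 1 = 8$)
$\left(-5 - 2\right)^{2} \cdot 2 \left(-2\right) 3 \left(n{\left(1,5 \right)} + j{\left(4,-1 \right)}\right) = \left(-5 - 2\right)^{2} \cdot 2 \left(-2\right) 3 \left(8 - 1\right) = \left(-7\right)^{2} \cdot 2 \left(\left(-6\right) 7\right) = 49 \cdot 2 \left(-42\right) = 98 \left(-42\right) = -4116$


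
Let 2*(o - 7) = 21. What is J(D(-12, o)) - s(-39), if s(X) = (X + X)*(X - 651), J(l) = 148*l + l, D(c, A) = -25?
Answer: -57545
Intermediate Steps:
o = 35/2 (o = 7 + (½)*21 = 7 + 21/2 = 35/2 ≈ 17.500)
J(l) = 149*l
s(X) = 2*X*(-651 + X) (s(X) = (2*X)*(-651 + X) = 2*X*(-651 + X))
J(D(-12, o)) - s(-39) = 149*(-25) - 2*(-39)*(-651 - 39) = -3725 - 2*(-39)*(-690) = -3725 - 1*53820 = -3725 - 53820 = -57545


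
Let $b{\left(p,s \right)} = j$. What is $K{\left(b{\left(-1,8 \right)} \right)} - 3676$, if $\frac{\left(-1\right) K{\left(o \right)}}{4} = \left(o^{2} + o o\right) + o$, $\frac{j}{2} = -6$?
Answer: $-4780$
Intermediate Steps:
$j = -12$ ($j = 2 \left(-6\right) = -12$)
$b{\left(p,s \right)} = -12$
$K{\left(o \right)} = - 8 o^{2} - 4 o$ ($K{\left(o \right)} = - 4 \left(\left(o^{2} + o o\right) + o\right) = - 4 \left(\left(o^{2} + o^{2}\right) + o\right) = - 4 \left(2 o^{2} + o\right) = - 4 \left(o + 2 o^{2}\right) = - 8 o^{2} - 4 o$)
$K{\left(b{\left(-1,8 \right)} \right)} - 3676 = \left(-4\right) \left(-12\right) \left(1 + 2 \left(-12\right)\right) - 3676 = \left(-4\right) \left(-12\right) \left(1 - 24\right) - 3676 = \left(-4\right) \left(-12\right) \left(-23\right) - 3676 = -1104 - 3676 = -4780$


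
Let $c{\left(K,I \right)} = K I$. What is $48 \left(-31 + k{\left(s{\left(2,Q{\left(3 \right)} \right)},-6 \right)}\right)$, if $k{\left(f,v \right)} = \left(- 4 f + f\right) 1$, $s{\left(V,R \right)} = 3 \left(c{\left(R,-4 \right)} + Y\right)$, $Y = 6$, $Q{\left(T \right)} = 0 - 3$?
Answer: $-9264$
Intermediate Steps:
$Q{\left(T \right)} = -3$
$c{\left(K,I \right)} = I K$
$s{\left(V,R \right)} = 18 - 12 R$ ($s{\left(V,R \right)} = 3 \left(- 4 R + 6\right) = 3 \left(6 - 4 R\right) = 18 - 12 R$)
$k{\left(f,v \right)} = - 3 f$ ($k{\left(f,v \right)} = - 3 f 1 = - 3 f$)
$48 \left(-31 + k{\left(s{\left(2,Q{\left(3 \right)} \right)},-6 \right)}\right) = 48 \left(-31 - 3 \left(18 - -36\right)\right) = 48 \left(-31 - 3 \left(18 + 36\right)\right) = 48 \left(-31 - 162\right) = 48 \left(-193\right) = -9264$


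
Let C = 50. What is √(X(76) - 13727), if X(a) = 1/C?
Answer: 3*I*√152522/10 ≈ 117.16*I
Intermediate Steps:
X(a) = 1/50
√(X(76) - 13727) = √(1/50 - 13727) = √(-686349/50) = 3*I*√152522/10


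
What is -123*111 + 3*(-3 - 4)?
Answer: -13674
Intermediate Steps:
-123*111 + 3*(-3 - 4) = -13653 + 3*(-7) = -13653 - 21 = -13674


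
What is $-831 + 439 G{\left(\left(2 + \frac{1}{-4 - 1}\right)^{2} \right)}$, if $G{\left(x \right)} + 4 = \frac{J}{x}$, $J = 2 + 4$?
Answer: $- \frac{47899}{27} \approx -1774.0$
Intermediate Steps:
$J = 6$
$G{\left(x \right)} = -4 + \frac{6}{x}$
$-831 + 439 G{\left(\left(2 + \frac{1}{-4 - 1}\right)^{2} \right)} = -831 + 439 \left(-4 + \frac{6}{\left(2 + \frac{1}{-4 - 1}\right)^{2}}\right) = -831 + 439 \left(-4 + \frac{6}{\left(2 + \frac{1}{-5}\right)^{2}}\right) = -831 + 439 \left(-4 + \frac{6}{\left(2 - \frac{1}{5}\right)^{2}}\right) = -831 + 439 \left(-4 + \frac{6}{\left(\frac{9}{5}\right)^{2}}\right) = -831 + 439 \left(-4 + \frac{6}{\frac{81}{25}}\right) = -831 + 439 \left(-4 + 6 \cdot \frac{25}{81}\right) = -831 + 439 \left(-4 + \frac{50}{27}\right) = -831 + 439 \left(- \frac{58}{27}\right) = -831 - \frac{25462}{27} = - \frac{47899}{27}$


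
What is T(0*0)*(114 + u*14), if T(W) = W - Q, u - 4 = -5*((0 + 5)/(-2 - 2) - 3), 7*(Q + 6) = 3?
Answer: 36465/14 ≈ 2604.6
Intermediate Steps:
Q = -39/7 (Q = -6 + (⅐)*3 = -6 + 3/7 = -39/7 ≈ -5.5714)
u = 101/4 (u = 4 - 5*((0 + 5)/(-2 - 2) - 3) = 4 - 5*(5/(-4) - 3) = 4 - 5*(5*(-¼) - 3) = 4 - 5*(-5/4 - 3) = 4 - 5*(-17/4) = 4 + 85/4 = 101/4 ≈ 25.250)
T(W) = 39/7 + W (T(W) = W - 1*(-39/7) = W + 39/7 = 39/7 + W)
T(0*0)*(114 + u*14) = (39/7 + 0*0)*(114 + (101/4)*14) = (39/7 + 0)*(114 + 707/2) = (39/7)*(935/2) = 36465/14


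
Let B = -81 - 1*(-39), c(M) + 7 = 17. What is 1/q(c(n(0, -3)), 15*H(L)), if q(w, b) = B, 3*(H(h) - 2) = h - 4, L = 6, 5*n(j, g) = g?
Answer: -1/42 ≈ -0.023810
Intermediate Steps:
n(j, g) = g/5
c(M) = 10 (c(M) = -7 + 17 = 10)
H(h) = ⅔ + h/3 (H(h) = 2 + (h - 4)/3 = 2 + (-4 + h)/3 = 2 + (-4/3 + h/3) = ⅔ + h/3)
B = -42 (B = -81 + 39 = -42)
q(w, b) = -42
1/q(c(n(0, -3)), 15*H(L)) = 1/(-42) = -1/42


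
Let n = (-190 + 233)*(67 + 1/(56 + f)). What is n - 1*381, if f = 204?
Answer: 650043/260 ≈ 2500.2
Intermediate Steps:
n = 749103/260 (n = (-190 + 233)*(67 + 1/(56 + 204)) = 43*(67 + 1/260) = 43*(17421/260) = 749103/260 ≈ 2881.2)
n - 1*381 = 749103/260 - 1*381 = 749103/260 - 381 = 650043/260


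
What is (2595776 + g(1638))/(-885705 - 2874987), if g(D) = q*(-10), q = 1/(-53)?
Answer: -68788069/99658338 ≈ -0.69024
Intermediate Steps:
q = -1/53 ≈ -0.018868
g(D) = 10/53 (g(D) = -1/53*(-10) = 10/53)
(2595776 + g(1638))/(-885705 - 2874987) = (2595776 + 10/53)/(-885705 - 2874987) = (137576138/53)/(-3760692) = (137576138/53)*(-1/3760692) = -68788069/99658338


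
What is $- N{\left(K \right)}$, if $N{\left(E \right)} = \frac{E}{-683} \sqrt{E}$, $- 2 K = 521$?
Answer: $- \frac{521 i \sqrt{1042}}{2732} \approx - 6.1559 i$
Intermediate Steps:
$K = - \frac{521}{2}$ ($K = \left(- \frac{1}{2}\right) 521 = - \frac{521}{2} \approx -260.5$)
$N{\left(E \right)} = - \frac{E^{\frac{3}{2}}}{683}$ ($N{\left(E \right)} = E \left(- \frac{1}{683}\right) \sqrt{E} = - \frac{E}{683} \sqrt{E} = - \frac{E^{\frac{3}{2}}}{683}$)
$- N{\left(K \right)} = - \frac{\left(-1\right) \left(- \frac{521}{2}\right)^{\frac{3}{2}}}{683} = - \frac{\left(-1\right) \left(- \frac{521 i \sqrt{1042}}{4}\right)}{683} = - \frac{521 i \sqrt{1042}}{2732}$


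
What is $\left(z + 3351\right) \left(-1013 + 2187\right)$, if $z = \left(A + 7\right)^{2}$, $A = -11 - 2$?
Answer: $3976338$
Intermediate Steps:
$A = -13$
$z = 36$ ($z = \left(-13 + 7\right)^{2} = \left(-6\right)^{2} = 36$)
$\left(z + 3351\right) \left(-1013 + 2187\right) = \left(36 + 3351\right) \left(-1013 + 2187\right) = 3387 \cdot 1174 = 3976338$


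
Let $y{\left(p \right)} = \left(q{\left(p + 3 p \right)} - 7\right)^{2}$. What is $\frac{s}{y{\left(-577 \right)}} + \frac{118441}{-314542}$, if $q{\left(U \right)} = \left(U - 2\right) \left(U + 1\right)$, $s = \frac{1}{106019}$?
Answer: $- \frac{356618424432783578745109}{947066239376032054141562} \approx -0.37655$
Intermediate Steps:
$s = \frac{1}{106019} \approx 9.4323 \cdot 10^{-6}$
$q{\left(U \right)} = \left(1 + U\right) \left(-2 + U\right)$ ($q{\left(U \right)} = \left(-2 + U\right) \left(1 + U\right) = \left(1 + U\right) \left(-2 + U\right)$)
$y{\left(p \right)} = \left(-9 - 4 p + 16 p^{2}\right)^{2}$ ($y{\left(p \right)} = \left(\left(-2 + \left(p + 3 p\right)^{2} - \left(p + 3 p\right)\right) - 7\right)^{2} = \left(\left(-2 + \left(4 p\right)^{2} - 4 p\right) - 7\right)^{2} = \left(\left(-2 + 16 p^{2} - 4 p\right) - 7\right)^{2} = \left(\left(-2 - 4 p + 16 p^{2}\right) - 7\right)^{2} = \left(-9 - 4 p + 16 p^{2}\right)^{2}$)
$\frac{s}{y{\left(-577 \right)}} + \frac{118441}{-314542} = \frac{1}{106019 \left(9 - 16 \left(-577\right)^{2} + 4 \left(-577\right)\right)^{2}} + \frac{118441}{-314542} = \frac{1}{106019 \left(9 - 5326864 - 2308\right)^{2}} + 118441 \left(- \frac{1}{314542}\right) = \frac{1}{106019 \left(9 - 5326864 - 2308\right)^{2}} - \frac{118441}{314542} = \frac{1}{106019 \left(-5329163\right)^{2}} - \frac{118441}{314542} = \frac{1}{106019 \cdot 28399978280569} - \frac{118441}{314542} = \frac{1}{106019} \cdot \frac{1}{28399978280569} - \frac{118441}{314542} = \frac{1}{3010937297327644811} - \frac{118441}{314542} = - \frac{356618424432783578745109}{947066239376032054141562}$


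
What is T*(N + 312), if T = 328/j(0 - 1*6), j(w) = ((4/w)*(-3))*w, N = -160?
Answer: -12464/3 ≈ -4154.7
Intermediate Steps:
j(w) = -12 (j(w) = (-12/w)*w = -12)
T = -82/3 (T = 328/(-12) = 328*(-1/12) = -82/3 ≈ -27.333)
T*(N + 312) = -82*(-160 + 312)/3 = -82/3*152 = -12464/3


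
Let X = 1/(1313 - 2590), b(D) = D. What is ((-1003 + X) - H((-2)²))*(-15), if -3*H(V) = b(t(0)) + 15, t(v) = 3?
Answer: 19097550/1277 ≈ 14955.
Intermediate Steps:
H(V) = -6 (H(V) = -(3 + 15)/3 = -⅓*18 = -6)
X = -1/1277 (X = 1/(-1277) = -1/1277 ≈ -0.00078308)
((-1003 + X) - H((-2)²))*(-15) = ((-1003 - 1/1277) - 1*(-6))*(-15) = (-1280832/1277 + 6)*(-15) = -1273170/1277*(-15) = 19097550/1277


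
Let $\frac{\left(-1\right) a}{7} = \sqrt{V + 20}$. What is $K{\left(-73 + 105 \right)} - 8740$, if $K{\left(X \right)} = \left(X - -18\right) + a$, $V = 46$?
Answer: $-8690 - 7 \sqrt{66} \approx -8746.9$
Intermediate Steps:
$a = - 7 \sqrt{66}$ ($a = - 7 \sqrt{46 + 20} = - 7 \sqrt{66} \approx -56.868$)
$K{\left(X \right)} = 18 + X - 7 \sqrt{66}$ ($K{\left(X \right)} = \left(X - -18\right) - 7 \sqrt{66} = \left(X + 18\right) - 7 \sqrt{66} = \left(18 + X\right) - 7 \sqrt{66} = 18 + X - 7 \sqrt{66}$)
$K{\left(-73 + 105 \right)} - 8740 = \left(18 + \left(-73 + 105\right) - 7 \sqrt{66}\right) - 8740 = \left(18 + 32 - 7 \sqrt{66}\right) - 8740 = \left(50 - 7 \sqrt{66}\right) - 8740 = -8690 - 7 \sqrt{66}$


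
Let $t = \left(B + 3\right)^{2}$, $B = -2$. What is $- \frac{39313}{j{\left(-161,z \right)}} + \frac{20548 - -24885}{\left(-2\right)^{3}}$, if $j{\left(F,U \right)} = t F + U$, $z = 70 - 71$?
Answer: $- \frac{3522821}{648} \approx -5436.5$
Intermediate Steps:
$z = -1$
$t = 1$ ($t = \left(-2 + 3\right)^{2} = 1^{2} = 1$)
$j{\left(F,U \right)} = F + U$ ($j{\left(F,U \right)} = 1 F + U = F + U$)
$- \frac{39313}{j{\left(-161,z \right)}} + \frac{20548 - -24885}{\left(-2\right)^{3}} = - \frac{39313}{-161 - 1} + \frac{20548 - -24885}{\left(-2\right)^{3}} = - \frac{39313}{-162} + \frac{20548 + 24885}{-8} = \left(-39313\right) \left(- \frac{1}{162}\right) + 45433 \left(- \frac{1}{8}\right) = \frac{39313}{162} - \frac{45433}{8} = - \frac{3522821}{648}$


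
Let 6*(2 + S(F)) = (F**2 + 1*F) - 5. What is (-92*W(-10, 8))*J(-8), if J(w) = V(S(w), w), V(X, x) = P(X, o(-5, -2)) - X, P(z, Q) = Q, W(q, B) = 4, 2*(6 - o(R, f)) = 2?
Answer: 552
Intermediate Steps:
o(R, f) = 5 (o(R, f) = 6 - 1/2*2 = 6 - 1 = 5)
S(F) = -17/6 + F/6 + F**2/6 (S(F) = -2 + ((F**2 + 1*F) - 5)/6 = -2 + ((F**2 + F) - 5)/6 = -2 + ((F + F**2) - 5)/6 = -2 + (-5 + F + F**2)/6 = -2 + (-5/6 + F/6 + F**2/6) = -17/6 + F/6 + F**2/6)
V(X, x) = 5 - X
J(w) = 47/6 - w/6 - w**2/6 (J(w) = 5 - (-17/6 + w/6 + w**2/6) = 5 + (17/6 - w/6 - w**2/6) = 47/6 - w/6 - w**2/6)
(-92*W(-10, 8))*J(-8) = (-92*4)*(47/6 - 1/6*(-8) - 1/6*(-8)**2) = -368*(47/6 + 4/3 - 1/6*64) = -368*(47/6 + 4/3 - 32/3) = -368*(-3/2) = 552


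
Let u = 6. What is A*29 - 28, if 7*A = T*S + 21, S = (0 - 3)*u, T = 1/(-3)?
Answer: 587/7 ≈ 83.857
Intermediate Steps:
T = -⅓ ≈ -0.33333
S = -18 (S = (0 - 3)*6 = -3*6 = -18)
A = 27/7 (A = (-⅓*(-18) + 21)/7 = (6 + 21)/7 = (⅐)*27 = 27/7 ≈ 3.8571)
A*29 - 28 = (27/7)*29 - 28 = 783/7 - 28 = 587/7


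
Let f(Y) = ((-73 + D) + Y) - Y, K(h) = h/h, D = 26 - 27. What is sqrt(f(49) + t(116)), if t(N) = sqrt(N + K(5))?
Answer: sqrt(-74 + 3*sqrt(13)) ≈ 7.9488*I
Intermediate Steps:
D = -1
K(h) = 1
t(N) = sqrt(1 + N) (t(N) = sqrt(N + 1) = sqrt(1 + N))
f(Y) = -74 (f(Y) = ((-73 - 1) + Y) - Y = (-74 + Y) - Y = -74)
sqrt(f(49) + t(116)) = sqrt(-74 + sqrt(1 + 116)) = sqrt(-74 + sqrt(117)) = sqrt(-74 + 3*sqrt(13))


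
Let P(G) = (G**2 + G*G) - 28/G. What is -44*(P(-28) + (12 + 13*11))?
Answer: -75856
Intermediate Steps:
P(G) = -28/G + 2*G**2 (P(G) = (G**2 + G**2) - 28/G = 2*G**2 - 28/G = -28/G + 2*G**2)
-44*(P(-28) + (12 + 13*11)) = -44*(2*(-14 + (-28)**3)/(-28) + (12 + 13*11)) = -44*(2*(-1/28)*(-14 - 21952) + (12 + 143)) = -44*(2*(-1/28)*(-21966) + 155) = -44*(1569 + 155) = -44*1724 = -75856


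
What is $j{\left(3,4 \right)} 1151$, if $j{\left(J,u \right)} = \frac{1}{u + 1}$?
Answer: $\frac{1151}{5} \approx 230.2$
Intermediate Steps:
$j{\left(J,u \right)} = \frac{1}{1 + u}$
$j{\left(3,4 \right)} 1151 = \frac{1}{1 + 4} \cdot 1151 = \frac{1}{5} \cdot 1151 = \frac{1151}{5}$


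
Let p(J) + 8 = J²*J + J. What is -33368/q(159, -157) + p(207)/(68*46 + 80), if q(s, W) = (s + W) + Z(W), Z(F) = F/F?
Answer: -40217359/4812 ≈ -8357.7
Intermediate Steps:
Z(F) = 1
p(J) = -8 + J + J³ (p(J) = -8 + (J²*J + J) = -8 + (J³ + J) = -8 + (J + J³) = -8 + J + J³)
q(s, W) = 1 + W + s (q(s, W) = (s + W) + 1 = (W + s) + 1 = 1 + W + s)
-33368/q(159, -157) + p(207)/(68*46 + 80) = -33368/(1 - 157 + 159) + (-8 + 207 + 207³)/(68*46 + 80) = -33368/3 + (-8 + 207 + 8869743)/(3128 + 80) = -33368*⅓ + 8869942/3208 = -33368/3 + 8869942*(1/3208) = -33368/3 + 4434971/1604 = -40217359/4812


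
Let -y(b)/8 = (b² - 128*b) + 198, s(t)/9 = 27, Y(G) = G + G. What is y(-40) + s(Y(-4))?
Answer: -55101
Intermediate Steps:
Y(G) = 2*G
s(t) = 243 (s(t) = 9*27 = 243)
y(b) = -1584 - 8*b² + 1024*b (y(b) = -8*((b² - 128*b) + 198) = -8*(198 + b² - 128*b) = -1584 - 8*b² + 1024*b)
y(-40) + s(Y(-4)) = (-1584 - 8*(-40)² + 1024*(-40)) + 243 = (-1584 - 8*1600 - 40960) + 243 = (-1584 - 12800 - 40960) + 243 = -55344 + 243 = -55101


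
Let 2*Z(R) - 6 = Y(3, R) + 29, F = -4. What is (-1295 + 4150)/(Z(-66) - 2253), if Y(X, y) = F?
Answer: -1142/895 ≈ -1.2760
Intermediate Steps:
Y(X, y) = -4
Z(R) = 31/2 (Z(R) = 3 + (-4 + 29)/2 = 3 + (½)*25 = 3 + 25/2 = 31/2)
(-1295 + 4150)/(Z(-66) - 2253) = (-1295 + 4150)/(31/2 - 2253) = 2855/(-4475/2) = 2855*(-2/4475) = -1142/895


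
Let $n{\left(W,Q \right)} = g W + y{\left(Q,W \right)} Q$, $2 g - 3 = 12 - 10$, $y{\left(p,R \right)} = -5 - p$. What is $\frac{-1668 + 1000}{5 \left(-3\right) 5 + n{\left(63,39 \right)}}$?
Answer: $\frac{1336}{3267} \approx 0.40894$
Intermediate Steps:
$g = \frac{5}{2}$ ($g = \frac{3}{2} + \frac{12 - 10}{2} = \frac{3}{2} + \frac{1}{2} \cdot 2 = \frac{3}{2} + 1 = \frac{5}{2} \approx 2.5$)
$n{\left(W,Q \right)} = \frac{5 W}{2} + Q \left(-5 - Q\right)$ ($n{\left(W,Q \right)} = \frac{5 W}{2} + \left(-5 - Q\right) Q = \frac{5 W}{2} + Q \left(-5 - Q\right)$)
$\frac{-1668 + 1000}{5 \left(-3\right) 5 + n{\left(63,39 \right)}} = \frac{-1668 + 1000}{5 \left(-3\right) 5 + \left(\frac{5}{2} \cdot 63 - 39 \left(5 + 39\right)\right)} = - \frac{668}{\left(-15\right) 5 + \left(\frac{315}{2} - 39 \cdot 44\right)} = - \frac{668}{-75 + \left(\frac{315}{2} - 1716\right)} = - \frac{668}{-75 - \frac{3117}{2}} = - \frac{668}{- \frac{3267}{2}} = \left(-668\right) \left(- \frac{2}{3267}\right) = \frac{1336}{3267}$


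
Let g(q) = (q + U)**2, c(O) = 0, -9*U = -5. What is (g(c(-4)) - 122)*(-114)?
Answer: 374566/27 ≈ 13873.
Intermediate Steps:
U = 5/9 (U = -1/9*(-5) = 5/9 ≈ 0.55556)
g(q) = (5/9 + q)**2 (g(q) = (q + 5/9)**2 = (5/9 + q)**2)
(g(c(-4)) - 122)*(-114) = ((5 + 9*0)**2/81 - 122)*(-114) = ((5 + 0)**2/81 - 122)*(-114) = ((1/81)*5**2 - 122)*(-114) = ((1/81)*25 - 122)*(-114) = (25/81 - 122)*(-114) = -9857/81*(-114) = 374566/27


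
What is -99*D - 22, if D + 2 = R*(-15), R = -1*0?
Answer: 176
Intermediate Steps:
R = 0
D = -2 (D = -2 + 0*(-15) = -2 + 0 = -2)
-99*D - 22 = -99*(-2) - 22 = 198 - 22 = 176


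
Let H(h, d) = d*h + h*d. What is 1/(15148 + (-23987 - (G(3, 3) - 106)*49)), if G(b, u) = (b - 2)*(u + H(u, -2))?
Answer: -1/3204 ≈ -0.00031211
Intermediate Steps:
H(h, d) = 2*d*h (H(h, d) = d*h + d*h = 2*d*h)
G(b, u) = -3*u*(-2 + b) (G(b, u) = (b - 2)*(u + 2*(-2)*u) = (-2 + b)*(u - 4*u) = (-2 + b)*(-3*u) = -3*u*(-2 + b))
1/(15148 + (-23987 - (G(3, 3) - 106)*49)) = 1/(15148 + (-23987 - (3*3*(2 - 1*3) - 106)*49)) = 1/(15148 + (-23987 - (3*3*(2 - 3) - 106)*49)) = 1/(15148 + (-23987 - (3*3*(-1) - 106)*49)) = 1/(15148 + (-23987 - (-9 - 106)*49)) = 1/(15148 + (-23987 - (-115)*49)) = 1/(15148 + (-23987 - 1*(-5635))) = 1/(15148 + (-23987 + 5635)) = 1/(15148 - 18352) = 1/(-3204) = -1/3204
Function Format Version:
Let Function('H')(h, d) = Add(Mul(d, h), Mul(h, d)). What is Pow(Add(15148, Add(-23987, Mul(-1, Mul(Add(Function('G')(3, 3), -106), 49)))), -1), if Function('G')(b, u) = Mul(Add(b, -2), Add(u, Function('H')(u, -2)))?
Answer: Rational(-1, 3204) ≈ -0.00031211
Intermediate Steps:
Function('H')(h, d) = Mul(2, d, h) (Function('H')(h, d) = Add(Mul(d, h), Mul(d, h)) = Mul(2, d, h))
Function('G')(b, u) = Mul(-3, u, Add(-2, b)) (Function('G')(b, u) = Mul(Add(b, -2), Add(u, Mul(2, -2, u))) = Mul(Add(-2, b), Add(u, Mul(-4, u))) = Mul(Add(-2, b), Mul(-3, u)) = Mul(-3, u, Add(-2, b)))
Pow(Add(15148, Add(-23987, Mul(-1, Mul(Add(Function('G')(3, 3), -106), 49)))), -1) = Pow(Add(15148, Add(-23987, Mul(-1, Mul(Add(Mul(3, 3, Add(2, Mul(-1, 3))), -106), 49)))), -1) = Pow(Add(15148, Add(-23987, Mul(-1, Mul(Add(Mul(3, 3, Add(2, -3)), -106), 49)))), -1) = Pow(Add(15148, Add(-23987, Mul(-1, Mul(Add(Mul(3, 3, -1), -106), 49)))), -1) = Pow(Add(15148, Add(-23987, Mul(-1, Mul(Add(-9, -106), 49)))), -1) = Pow(Add(15148, Add(-23987, Mul(-1, Mul(-115, 49)))), -1) = Pow(Add(15148, Add(-23987, Mul(-1, -5635))), -1) = Pow(Add(15148, Add(-23987, 5635)), -1) = Pow(Add(15148, -18352), -1) = Pow(-3204, -1) = Rational(-1, 3204)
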